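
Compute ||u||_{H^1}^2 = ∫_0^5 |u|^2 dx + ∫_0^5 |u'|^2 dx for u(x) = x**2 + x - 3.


||u||_{H^1}^2 = 5525/6

The H^1 norm (squared) on an interval (0, L) is
  ||u||_{H^1}^2 = ∫_0^L u(x)^2 dx + ∫_0^L u'(x)^2 dx.
Compute u'(x) = 2*x + 1.
Then u(x)^2 = x**4 + 2*x**3 - 5*x**2 - 6*x + 9 and u'(x)^2 = 4*x**2 + 4*x + 1.
Integrate each monomial from 0 to 5 using ∫_0^5 c·x^n dx = c·5^(n+1)/(n+1):
  ∫_0^5 u(x)^2 dx = ∫_0^5 (x^4 + 2*x^3 - 5*x^2 - 6*x + 9) dx. Term by term:
    ∫_0^5 x^4 dx = 625;  ∫_0^5 2*x^3 dx = 625/2;  ∫_0^5 -5*x^2 dx = -625/3;
    ∫_0^5 -6*x dx = -75;  ∫_0^5 9 dx = 45.
  Sum: 625 + 625/2 − 625/3 − 75 + 45 = 4195/6.
  ∫_0^5 u'(x)^2 dx = ∫_0^5 (4*x^2 + 4*x + 1) dx. Term by term:
    ∫_0^5 4*x^2 dx = 500/3;  ∫_0^5 4*x dx = 50;  ∫_0^5 1 dx = 5.
  Sum: 500/3 + 50 + 5 = 665/3.
Adding: ||u||_{H^1}^2 = 4195/6 + 665/3 = 5525/6.


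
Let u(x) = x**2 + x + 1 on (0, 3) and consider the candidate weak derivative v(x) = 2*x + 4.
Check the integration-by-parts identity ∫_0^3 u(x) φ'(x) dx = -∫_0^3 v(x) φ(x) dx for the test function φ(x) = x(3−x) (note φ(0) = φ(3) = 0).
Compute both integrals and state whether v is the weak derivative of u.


LHS = -18, RHS = -63/2. No, v is not the weak derivative of u.

u(x) = x**2 + x + 1, classical derivative u'(x) = 2*x + 1.
φ(x) = x(3−x), so φ'(x) = 3 - 2*x.
Note φ(0) = φ(3) = 0, so the boundary term u·φ vanishes.
LHS = ∫_0^3 u(x) φ'(x) dx = ∫_0^3 (-2*x^3 + x^2 + x + 3) dx. Term by term:
  ∫_0^3 -2*x^3 dx = -81/2;  ∫_0^3 x^2 dx = 9;  ∫_0^3 x dx = 9/2;
  ∫_0^3 3 dx = 9.
Sum: -81/2 + 9 + 9/2 + 9 = -18.
So LHS = -18.
∫_0^3 v(x) φ(x) dx = ∫_0^3 (-2*x^3 + 2*x^2 + 12*x) dx. Term by term:
  ∫_0^3 -2*x^3 dx = -81/2;  ∫_0^3 2*x^2 dx = 18;  ∫_0^3 12*x dx = 54.
Sum: -81/2 + 18 + 54 = 63/2.
So RHS = -∫_0^3 v(x) φ(x) dx = -63/2.
LHS − RHS = 27/2 ≠ 0, so the identity fails.
(For a valid weak derivative the identity must hold for EVERY test function, in particular this one. The failure shows v is NOT the weak derivative of u.)
Correct weak derivative would be u'(x) = 2*x + 1.


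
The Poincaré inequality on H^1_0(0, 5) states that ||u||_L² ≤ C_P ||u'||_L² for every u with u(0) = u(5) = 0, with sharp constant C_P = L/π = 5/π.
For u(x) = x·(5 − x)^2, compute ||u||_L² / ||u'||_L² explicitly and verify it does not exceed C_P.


||u||_L² / ||u'||_L² = 5*sqrt(14)/14 < C_P = 5/π.

u(x) = x·(5 − x)^2, so u'(x) = (x - 5)*(3*x - 5).
u(x) = x·(5 − x)^2 vanishes at x = 0 and x = 5, so u ∈ H^1_0(0, 5). Differentiate via the product rule and integrate the resulting polynomials term by term.
  ∫_0^5 u² dx = ∫_0^5 (x^6 - 20*x^5 + 150*x^4 - 500*x^3 + 625*x^2) dx. Term by term:
    ∫_0^5 x^6 dx = 78125/7;  ∫_0^5 -20*x^5 dx = -156250/3;  ∫_0^5 150*x^4 dx = 93750;
    ∫_0^5 -500*x^3 dx = -78125;  ∫_0^5 625*x^2 dx = 78125/3.
  Sum: 78125/7 − 156250/3 + 93750 − 78125 + 78125/3 = 15625/21.
  ∫_0^5 (u')² dx = ∫_0^5 (9*x^4 - 120*x^3 + 550*x^2 - 1000*x + 625) dx. Term by term:
    ∫_0^5 9*x^4 dx = 5625;  ∫_0^5 -120*x^3 dx = -18750;  ∫_0^5 550*x^2 dx = 68750/3;
    ∫_0^5 -1000*x dx = -12500;  ∫_0^5 625 dx = 3125.
  Sum: 5625 − 18750 + 68750/3 − 12500 + 3125 = 1250/3.
∫_0^5 u² dx = 15625/21, so ||u||_L² = 125*sqrt(21)/21.
∫_0^5 (u')² dx = 1250/3, so ||u'||_L² = 25*sqrt(6)/3.
Ratio ||u||_L² / ||u'||_L² = 5*sqrt(14)/14.
Sharp Poincaré constant on H^1_0(0, 5) is C_P = L/π = 5/π, achieved by sin(π/5·x).
A polynomial bump cannot attain the sharp Poincaré constant (only the first sine eigenfunction does), so the ratio is strictly less than C_P, consistent with ||u||_L² ≤ C_P ||u'||_L².


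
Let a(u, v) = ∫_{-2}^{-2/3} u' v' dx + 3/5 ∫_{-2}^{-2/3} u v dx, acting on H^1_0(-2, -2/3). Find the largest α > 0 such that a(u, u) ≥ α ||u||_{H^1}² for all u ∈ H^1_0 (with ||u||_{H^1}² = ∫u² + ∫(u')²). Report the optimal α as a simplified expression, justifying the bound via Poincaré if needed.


α = 3*(16 + 15*π^2)/(5*(16 + 9*π^2))

Coercivity of a(·,·) on H^1_0(-2, -2/3) means a(u, u) ≥ α ||u||_{H^1}² for every u ∈ H^1_0.
The interval has length L = 4/3, and Poincaré/coercivity depend only on L. Here a(u, u) = ∫(u')² + (3/5)·∫u².
Here 0 < c = 3/5 < 1. The condition a(u,u) ≥ α||u||_{H^1}² reads (1−α)∫(u')² ≥ (α−c)∫u². Any admissible α is ≤ 1 (rapidly oscillating u have ∫u²/∫(u')² → 0), and α = 1 would force 0 ≥ (1−c)∫u², impossible since c < 1; so 1−α > 0. By the sharp Poincaré inequality on H^1_0 of an interval of length L, ∫(u')² ≥ (π/L)²∫u² with equality for the first sine mode sin(π(x−x₀)/L) (x₀ the left endpoint), so the inequality holds for all u iff (1−α)(π/L)² ≥ α − c, i.e. α ≤ ((π/L)² + c)/((π/L)² + 1) = (1 + c(L/π)²)/(1 + (L/π)²). With (π/L)² = 9*π^2/16 and c = 3/5, the largest admissible constant is α = ((π/L)² + c)/((π/L)² + 1).
Simplifying, α = 3*(16 + 15*π^2)/(5*(16 + 9*π^2)).


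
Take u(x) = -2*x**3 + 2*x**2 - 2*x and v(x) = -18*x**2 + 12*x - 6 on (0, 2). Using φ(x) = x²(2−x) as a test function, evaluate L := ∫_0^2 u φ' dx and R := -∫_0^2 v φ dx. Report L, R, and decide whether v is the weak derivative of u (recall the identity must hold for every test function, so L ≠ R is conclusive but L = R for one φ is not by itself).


LHS = 136/15, RHS = 136/5. No, v is not the weak derivative of u.

u(x) = -2*x**3 + 2*x**2 - 2*x, classical derivative u'(x) = -6*x**2 + 4*x - 2.
φ(x) = x²(2−x), so φ'(x) = x*(4 - 3*x).
Note φ(0) = φ(2) = 0, so the boundary term u·φ vanishes.
LHS = ∫_0^2 u(x) φ'(x) dx = ∫_0^2 (6*x^5 - 14*x^4 + 14*x^3 - 8*x^2) dx. Term by term:
  ∫_0^2 6*x^5 dx = 64;  ∫_0^2 -14*x^4 dx = -448/5;  ∫_0^2 14*x^3 dx = 56;
  ∫_0^2 -8*x^2 dx = -64/3.
Sum: 64 − 448/5 + 56 − 64/3 = 136/15.
So LHS = 136/15.
∫_0^2 v(x) φ(x) dx = ∫_0^2 (18*x^5 - 48*x^4 + 30*x^3 - 12*x^2) dx. Term by term:
  ∫_0^2 18*x^5 dx = 192;  ∫_0^2 -48*x^4 dx = -1536/5;  ∫_0^2 30*x^3 dx = 120;
  ∫_0^2 -12*x^2 dx = -32.
Sum: 192 − 1536/5 + 120 − 32 = -136/5.
So RHS = -∫_0^2 v(x) φ(x) dx = 136/5.
LHS − RHS = -272/15 ≠ 0, so the identity fails.
(For a valid weak derivative the identity must hold for EVERY test function, in particular this one. The failure shows v is NOT the weak derivative of u.)
Correct weak derivative would be u'(x) = -6*x**2 + 4*x - 2.


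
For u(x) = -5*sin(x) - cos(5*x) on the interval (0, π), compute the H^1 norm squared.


||u||_{H^1(0,π)}^2 = 38*π

u'(x) = 5*sin(5*x) - 5*cos(x).
Expand u² and (u')² and integrate term by term on (0, π), using: for integers n ≥ 1, ∫_0^π sin²(nx) dx = ∫_0^π cos²(nx) dx = π/2; for n ≠ n', ∫_0^π sin(nx)sin(n'x) dx = ∫_0^π cos(nx)cos(n'x) dx = 0; and by product-to-sum, ∫_0^π sin(nx)cos(n'x) dx = ½∫_0^π [sin((n+n')x) + sin((n−n')x)] dx, which is 0 when n+n' is even and 2n/(n²−n'²) when n+n' is odd (it need not vanish on (0, π)).
  u² squared terms: (-1)²·∫cos(5x)² dx = 1·π/2 = π/2;  (-5)²·∫sin(x)² dx = 25·π/2 = 25*π/2.
  u² cross terms: 2·(-1)·(-5)·∫cos(5x)·sin(x) dx = 10·(0) = 0.
  So ∫_0^π u² dx = π/2 + 25*π/2 + 0 = 13*π.
  (u')² squared terms: (-5)²·∫cos(x)² dx = 25·π/2 = 25*π/2;  (5)²·∫sin(5x)² dx = 25·π/2 = 25*π/2.
  (u')² cross terms: 2·(-5)·(5)·∫cos(x)·sin(5x) dx = -50·(0) = 0.
  So ∫_0^π (u')² dx = 25*π/2 + 25*π/2 + 0 = 25*π.
||u||_{H^1}^2 = (13*π) + (25*π) = 38*π.


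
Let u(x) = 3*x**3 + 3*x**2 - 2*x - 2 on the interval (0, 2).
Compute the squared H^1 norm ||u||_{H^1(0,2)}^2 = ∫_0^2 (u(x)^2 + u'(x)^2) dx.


||u||_{H^1}^2 = 121216/105

The H^1 norm (squared) on an interval (0, L) is
  ||u||_{H^1}^2 = ∫_0^L u(x)^2 dx + ∫_0^L u'(x)^2 dx.
Compute u'(x) = 9*x**2 + 6*x - 2.
Then u(x)^2 = 9*x**6 + 18*x**5 - 3*x**4 - 24*x**3 - 8*x**2 + 8*x + 4 and u'(x)^2 = 81*x**4 + 108*x**3 - 24*x + 4.
Integrate each monomial from 0 to 2 using ∫_0^2 c·x^n dx = c·2^(n+1)/(n+1):
  ∫_0^2 u(x)^2 dx = ∫_0^2 (9*x^6 + 18*x^5 - 3*x^4 - 24*x^3 - 8*x^2 + 8*x + 4) dx. Term by term:
    ∫_0^2 9*x^6 dx = 1152/7;  ∫_0^2 18*x^5 dx = 192;  ∫_0^2 -3*x^4 dx = -96/5;
    ∫_0^2 -24*x^3 dx = -96;  ∫_0^2 -8*x^2 dx = -64/3;  ∫_0^2 8*x dx = 16;
    ∫_0^2 4 dx = 8.
  Sum: 1152/7 + 192 − 96/5 − 96 − 64/3 + 16 + 8 = 25624/105.
  ∫_0^2 u'(x)^2 dx = ∫_0^2 (81*x^4 + 108*x^3 - 24*x + 4) dx. Term by term:
    ∫_0^2 81*x^4 dx = 2592/5;  ∫_0^2 108*x^3 dx = 432;  ∫_0^2 -24*x dx = -48;
    ∫_0^2 4 dx = 8.
  Sum: 2592/5 + 432 − 48 + 8 = 4552/5.
Adding: ||u||_{H^1}^2 = 25624/105 + 4552/5 = 121216/105.


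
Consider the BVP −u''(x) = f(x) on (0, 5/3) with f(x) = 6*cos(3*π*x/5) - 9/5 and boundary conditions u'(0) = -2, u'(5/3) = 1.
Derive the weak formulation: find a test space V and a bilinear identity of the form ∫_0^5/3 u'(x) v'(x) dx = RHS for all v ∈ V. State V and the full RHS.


V = H^1(0, 5/3) (v unrestricted at boundary; u is determined up to an additive constant); weak form: ∫_0^5/3 u'v' dx = ∫_0^5/3 (6*cos(3*π*x/5) - 9/5) v dx + v(5/3) + 2·v(0) for all v ∈ V.

Multiply both sides by a test function v and integrate from 0 to 5/3:
  ∫_0^5/3 −u''(x) v(x) dx = ∫_0^5/3 f(x) v(x) dx.
Integrate the LHS by parts once:
  ∫_0^5/3 −u'' v dx = −[u'(x) v(x)]_0^5/3 + ∫_0^5/3 u'(x) v'(x) dx.
Thus ∫_0^5/3 u'(x) v'(x) dx = ∫_0^5/3 f(x) v(x) dx + [u'(x) v(x)]_0^5/3.
Choose V so that boundary terms are either known or forced to vanish.
u has inhomogeneous Neumann u'(0) = -2, u'(5/3) = 1. [u' v]_0^5/3 = (1)·v(5/3) − (-2)·v(0) = v(5/3) + 2·v(0). Take V = H^1(0, 5/3); boundary term becomes part of RHS.
Weak formulation: find u (satisfying any essential BC) such that ∫_0^5/3 u'(x) v'(x) dx = ∫_0^5/3 f v dx + v(5/3) + 2·v(0) for all v ∈ V (Neumann data are natural BCs: they enter the RHS as boundary terms).
Substituting f(x) = 6*cos(3*π*x/5) - 9/5, the right-hand side is ∫_0^5/3 (6*cos(3*π*x/5) - 9/5) v dx + v(5/3) + 2·v(0).
Compatibility check (pure Neumann): taking v ≡ 1 ∈ V gives 0 = ∫_0^5/3 f dx + (1) − (-2), i.e. ∫_0^5/3 f dx must equal u'(0) − u'(5/3) = -3. Indeed ∫_0^5/3 (6*cos(3*π*x/5) - 9/5) dx = -3, so the data are compatible. The solution is then unique only up to an additive constant (fix it e.g. by requiring ∫_0^5/3 u dx = 0).


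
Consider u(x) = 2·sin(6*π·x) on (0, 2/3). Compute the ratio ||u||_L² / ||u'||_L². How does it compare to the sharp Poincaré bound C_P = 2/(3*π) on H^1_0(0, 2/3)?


||u||_L² / ||u'||_L² = 1/(6*π) < C_P = 2/(3*π).

u(x) = 2·sin(6*π·x), so u'(x) = 12*π*cos(6*π*x).
Writing u(x) = A·sin(kπx/L) with A = 2 and k = 4, use ∫_0^L sin²(kπx/L) dx = L/2 and ∫_0^L cos²(kπx/L) dx = L/2.
u² = 4·sin²(6*π·x) and (u')² = 144*π^2·cos²(6*π·x), and each of sin², cos² integrates to L/2 = 1/3 over (0, 2/3).
∫_0^2/3 u² dx = 4/3, so ||u||_L² = 2*sqrt(3)/3.
∫_0^2/3 (u')² dx = 48*π^2, so ||u'||_L² = 4*sqrt(3)*π.
Ratio ||u||_L² / ||u'||_L² = 1/(6*π).
Sharp Poincaré constant on H^1_0(0, 2/3) is C_P = L/π = 2/(3*π), achieved by sin(3*π/2·x).
This is the k = 4 harmonic; the ratio L/(kπ) is strictly less than C_P = L/π, consistent with the sharp inequality ||u||_L² ≤ C_P ||u'||_L².


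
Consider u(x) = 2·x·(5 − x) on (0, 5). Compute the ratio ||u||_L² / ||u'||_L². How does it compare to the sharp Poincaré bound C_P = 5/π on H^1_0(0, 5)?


||u||_L² / ||u'||_L² = sqrt(10)/2 < C_P = 5/π.

u(x) = 2·x·(5 − x), so u'(x) = 10 - 4*x.
u(x) = 2·x·(5 − x) vanishes at x = 0 and x = 5, so u ∈ H^1_0(0, 5). Differentiate via the product rule and integrate the resulting polynomials term by term.
  ∫_0^5 u² dx = ∫_0^5 (4*x^4 - 40*x^3 + 100*x^2) dx. Term by term:
    ∫_0^5 4*x^4 dx = 2500;  ∫_0^5 -40*x^3 dx = -6250;  ∫_0^5 100*x^2 dx = 12500/3.
  Sum: 2500 − 6250 + 12500/3 = 1250/3.
  ∫_0^5 (u')² dx = ∫_0^5 (16*x^2 - 80*x + 100) dx. Term by term:
    ∫_0^5 16*x^2 dx = 2000/3;  ∫_0^5 -80*x dx = -1000;  ∫_0^5 100 dx = 500.
  Sum: 2000/3 − 1000 + 500 = 500/3.
∫_0^5 u² dx = 1250/3, so ||u||_L² = 25*sqrt(6)/3.
∫_0^5 (u')² dx = 500/3, so ||u'||_L² = 10*sqrt(15)/3.
Ratio ||u||_L² / ||u'||_L² = sqrt(10)/2.
Sharp Poincaré constant on H^1_0(0, 5) is C_P = L/π = 5/π, achieved by sin(π/5·x).
A polynomial bump cannot attain the sharp Poincaré constant (only the first sine eigenfunction does), so the ratio is strictly less than C_P, consistent with ||u||_L² ≤ C_P ||u'||_L².


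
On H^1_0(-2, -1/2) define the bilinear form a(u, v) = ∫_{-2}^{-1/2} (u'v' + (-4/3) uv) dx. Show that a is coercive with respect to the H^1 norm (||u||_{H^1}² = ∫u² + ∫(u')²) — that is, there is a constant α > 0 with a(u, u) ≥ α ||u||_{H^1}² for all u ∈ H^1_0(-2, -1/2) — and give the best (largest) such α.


α = 4*(-3 + π^2)/(9 + 4*π^2)

Coercivity of a(·,·) on H^1_0(-2, -1/2) means a(u, u) ≥ α ||u||_{H^1}² for every u ∈ H^1_0.
The interval has length L = 3/2, and Poincaré/coercivity depend only on L. Here a(u, u) = ∫(u')² + (-4/3)·∫u².
Here c = -4/3 < 0 with |c| < (π/L)² = 4*π^2/9, so coercivity still holds. The condition a(u,u) ≥ α||u||_{H^1}² reads (1−α)∫(u')² ≥ (α−c)∫u². Any admissible α is ≤ 1 (rapidly oscillating u have ∫u²/∫(u')² → 0), and α = 1 would force 0 ≥ (1−c)∫u², impossible since c < 1; so 1−α > 0. By the sharp Poincaré inequality on H^1_0 of an interval of length L, ∫(u')² ≥ (π/L)²∫u² with equality for the first sine mode sin(π(x−x₀)/L) (x₀ the left endpoint), so the inequality holds for all u iff (1−α)(π/L)² ≥ α − c, i.e. α ≤ ((π/L)² + c)/((π/L)² + 1) = (1 + c(L/π)²)/(1 + (L/π)²). (Direct route, valid since c ≤ 0: Poincaré gives c∫u² ≥ c(L/π)²∫(u')², so a(u,u) ≥ (1 + c(L/π)²)∫(u')², while ||u||_{H^1}² ≤ (1 + (L/π)²)∫(u')²; dividing yields the same α.) With (π/L)² = 4*π^2/9 and c = -4/3, the largest admissible constant is α = ((π/L)² + c)/((π/L)² + 1).
Simplifying, α = 4*(-3 + π^2)/(9 + 4*π^2).


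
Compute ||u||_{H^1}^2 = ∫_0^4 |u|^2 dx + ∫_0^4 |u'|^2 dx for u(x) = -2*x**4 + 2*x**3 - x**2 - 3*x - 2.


||u||_{H^1}^2 = 10960588/63

The H^1 norm (squared) on an interval (0, L) is
  ||u||_{H^1}^2 = ∫_0^L u(x)^2 dx + ∫_0^L u'(x)^2 dx.
Compute u'(x) = -8*x**3 + 6*x**2 - 2*x - 3.
Then u(x)^2 = 4*x**8 - 8*x**7 + 8*x**6 + 8*x**5 - 3*x**4 - 2*x**3 + 13*x**2 + 12*x + 4 and u'(x)^2 = 64*x**6 - 96*x**5 + 68*x**4 + 24*x**3 - 32*x**2 + 12*x + 9.
Integrate each monomial from 0 to 4 using ∫_0^4 c·x^n dx = c·4^(n+1)/(n+1):
  ∫_0^4 u(x)^2 dx = ∫_0^4 (4*x^8 - 8*x^7 + 8*x^6 + 8*x^5 - 3*x^4 - 2*x^3 + 13*x^2 + 12*x + 4) dx. Term by term:
    ∫_0^4 4*x^8 dx = 1048576/9;  ∫_0^4 -8*x^7 dx = -65536;  ∫_0^4 8*x^6 dx = 131072/7;
    ∫_0^4 8*x^5 dx = 16384/3;  ∫_0^4 -3*x^4 dx = -3072/5;  ∫_0^4 -2*x^3 dx = -128;
    ∫_0^4 13*x^2 dx = 832/3;  ∫_0^4 12*x dx = 96;  ∫_0^4 4 dx = 16.
  Sum: 1048576/9 − 65536 + 131072/7 + 16384/3 − 3072/5 − 128 + 832/3 + 96 + 16 = 23563664/315.
  ∫_0^4 u'(x)^2 dx = ∫_0^4 (64*x^6 - 96*x^5 + 68*x^4 + 24*x^3 - 32*x^2 + 12*x + 9) dx. Term by term:
    ∫_0^4 64*x^6 dx = 1048576/7;  ∫_0^4 -96*x^5 dx = -65536;  ∫_0^4 68*x^4 dx = 69632/5;
    ∫_0^4 24*x^3 dx = 1536;  ∫_0^4 -32*x^2 dx = -2048/3;  ∫_0^4 12*x dx = 96;
    ∫_0^4 9 dx = 36.
  Sum: 1048576/7 − 65536 + 69632/5 + 1536 − 2048/3 + 96 + 36 = 10413092/105.
Adding: ||u||_{H^1}^2 = 23563664/315 + 10413092/105 = 10960588/63.


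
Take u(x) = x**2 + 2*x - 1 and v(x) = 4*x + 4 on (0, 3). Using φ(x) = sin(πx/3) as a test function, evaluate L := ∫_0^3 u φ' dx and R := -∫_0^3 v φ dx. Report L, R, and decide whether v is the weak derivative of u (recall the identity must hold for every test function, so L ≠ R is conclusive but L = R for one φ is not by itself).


LHS = -30/π, RHS = -60/π. No, v is not the weak derivative of u.

u(x) = x**2 + 2*x - 1, classical derivative u'(x) = 2*x + 2.
φ(x) = sin(πx/3), so φ'(x) = π*cos(π*x/3)/3.
Note φ(0) = φ(3) = 0, so the boundary term u·φ vanishes.
LHS = ∫_0^3 u(x) φ'(x) dx = ∫_0^3 (π*x^2*cos(π*x/3)/3 + 2*π*x*cos(π*x/3)/3 - π*cos(π*x/3)/3) dx. Term by term:
  ∫_0^3 -π*cos(π*x/3)/3 dx = 0;  ∫_0^3 π*x^2*cos(π*x/3)/3 dx = -18/π;  ∫_0^3 2*π*x*cos(π*x/3)/3 dx = -12/π.
Sum: 0 − 18/π − 12/π = -30/π.
So LHS = -30/π.
∫_0^3 v(x) φ(x) dx = ∫_0^3 (4*x*sin(π*x/3) + 4*sin(π*x/3)) dx. Term by term:
  ∫_0^3 4*sin(π*x/3) dx = 24/π;  ∫_0^3 4*x*sin(π*x/3) dx = 36/π.
Sum: 24/π + 36/π = 60/π.
So RHS = -∫_0^3 v(x) φ(x) dx = -60/π.
LHS − RHS = 30/π ≠ 0, so the identity fails.
(For a valid weak derivative the identity must hold for EVERY test function, in particular this one. The failure shows v is NOT the weak derivative of u.)
Correct weak derivative would be u'(x) = 2*x + 2.


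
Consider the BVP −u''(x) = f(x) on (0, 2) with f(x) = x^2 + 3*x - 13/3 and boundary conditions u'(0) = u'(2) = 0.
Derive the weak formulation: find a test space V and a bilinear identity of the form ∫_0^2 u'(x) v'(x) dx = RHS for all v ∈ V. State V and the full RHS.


V = H^1(0, 2) (no boundary constraint on v; u is determined up to an additive constant); weak form: ∫_0^2 u'v' dx = ∫_0^2 (x^2 + 3*x - 13/3) v dx for all v ∈ V.

Multiply both sides by a test function v and integrate from 0 to 2:
  ∫_0^2 −u''(x) v(x) dx = ∫_0^2 f(x) v(x) dx.
Integrate the LHS by parts once:
  ∫_0^2 −u'' v dx = −[u'(x) v(x)]_0^2 + ∫_0^2 u'(x) v'(x) dx.
Thus ∫_0^2 u'(x) v'(x) dx = ∫_0^2 f(x) v(x) dx + [u'(x) v(x)]_0^2.
Choose V so that boundary terms are either known or forced to vanish.
u has homogeneous Neumann: u'(0) = u'(2) = 0. So [u' v]_0^2 = 0·v(2) − 0·v(0) = 0 for any v; take V = H^1(0, 2).
Weak formulation: find u (satisfying any essential BC) such that ∫_0^2 u'(x) v'(x) dx = ∫_0^2 f v dx for all v ∈ V (homogeneous Neumann, so boundary terms vanish).
Substituting f(x) = x^2 + 3*x - 13/3, the right-hand side is ∫_0^2 (x^2 + 3*x - 13/3) v dx.
Compatibility check (pure Neumann): taking v ≡ 1 ∈ V gives 0 = ∫_0^2 f dx + (0) − (0), i.e. ∫_0^2 f dx must equal u'(0) − u'(2) = 0. Indeed ∫_0^2 (x^2 + 3*x - 13/3) dx = 0, so the data are compatible. The solution is then unique only up to an additive constant (fix it e.g. by requiring ∫_0^2 u dx = 0).


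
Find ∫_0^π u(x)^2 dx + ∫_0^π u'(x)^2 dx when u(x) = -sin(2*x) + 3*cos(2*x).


||u||_{H^1(0,π)}^2 = 25*π

u'(x) = -6*sin(2*x) - 2*cos(2*x).
Expand u² and (u')² and integrate term by term on (0, π), using: for integers n ≥ 1, ∫_0^π sin²(nx) dx = ∫_0^π cos²(nx) dx = π/2; for n ≠ n', ∫_0^π sin(nx)sin(n'x) dx = ∫_0^π cos(nx)cos(n'x) dx = 0; and by product-to-sum, ∫_0^π sin(nx)cos(n'x) dx = ½∫_0^π [sin((n+n')x) + sin((n−n')x)] dx, which is 0 when n+n' is even and 2n/(n²−n'²) when n+n' is odd (it need not vanish on (0, π)).
  u² squared terms: (-1)²·∫sin(2x)² dx = 1·π/2 = π/2;  (3)²·∫cos(2x)² dx = 9·π/2 = 9*π/2.
  u² cross terms: 2·(-1)·(3)·∫sin(2x)·cos(2x) dx = -6·(0) = 0.
  So ∫_0^π u² dx = π/2 + 9*π/2 + 0 = 5*π.
  (u')² squared terms: (-6)²·∫sin(2x)² dx = 36·π/2 = 18*π;  (-2)²·∫cos(2x)² dx = 4·π/2 = 2*π.
  (u')² cross terms: 2·(-6)·(-2)·∫sin(2x)·cos(2x) dx = 24·(0) = 0.
  So ∫_0^π (u')² dx = 18*π + 2*π + 0 = 20*π.
||u||_{H^1}^2 = (5*π) + (20*π) = 25*π.


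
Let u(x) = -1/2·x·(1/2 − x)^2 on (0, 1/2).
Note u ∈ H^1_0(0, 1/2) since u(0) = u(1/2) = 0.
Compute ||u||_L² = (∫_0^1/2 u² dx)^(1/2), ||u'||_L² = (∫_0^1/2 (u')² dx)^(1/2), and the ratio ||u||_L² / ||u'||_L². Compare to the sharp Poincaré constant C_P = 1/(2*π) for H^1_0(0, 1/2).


||u||_L² / ||u'||_L² = sqrt(14)/28 < C_P = 1/(2*π).

u(x) = -1/2·x·(1/2 − x)^2, so u'(x) = (1 - 6*x)*(2*x - 1)/8.
u(x) = -1/2·x·(1/2 − x)^2 vanishes at x = 0 and x = 1/2, so u ∈ H^1_0(0, 1/2). Differentiate via the product rule and integrate the resulting polynomials term by term.
  ∫_0^1/2 u² dx = ∫_0^1/2 (x^6/4 - x^5/2 + 3*x^4/8 - x^3/8 + x^2/64) dx. Term by term:
    ∫_0^1/2 x^6/4 dx = 1/3584;  ∫_0^1/2 -x^5/2 dx = -1/768;  ∫_0^1/2 3*x^4/8 dx = 3/1280;
    ∫_0^1/2 -x^3/8 dx = -1/512;  ∫_0^1/2 x^2/64 dx = 1/1536.
  Sum: 1/3584 − 1/768 + 3/1280 − 1/512 + 1/1536 = 1/53760.
  ∫_0^1/2 (u')² dx = ∫_0^1/2 (9*x^4/4 - 3*x^3 + 11*x^2/8 - x/4 + 1/64) dx. Term by term:
    ∫_0^1/2 9*x^4/4 dx = 9/640;  ∫_0^1/2 -3*x^3 dx = -3/64;  ∫_0^1/2 11*x^2/8 dx = 11/192;
    ∫_0^1/2 -x/4 dx = -1/32;  ∫_0^1/2 1/64 dx = 1/128.
  Sum: 9/640 − 3/64 + 11/192 − 1/32 + 1/128 = 1/960.
∫_0^1/2 u² dx = 1/53760, so ||u||_L² = sqrt(210)/3360.
∫_0^1/2 (u')² dx = 1/960, so ||u'||_L² = sqrt(15)/120.
Ratio ||u||_L² / ||u'||_L² = sqrt(14)/28.
Sharp Poincaré constant on H^1_0(0, 1/2) is C_P = L/π = 1/(2*π), achieved by sin(2*π·x).
A polynomial bump cannot attain the sharp Poincaré constant (only the first sine eigenfunction does), so the ratio is strictly less than C_P, consistent with ||u||_L² ≤ C_P ||u'||_L².


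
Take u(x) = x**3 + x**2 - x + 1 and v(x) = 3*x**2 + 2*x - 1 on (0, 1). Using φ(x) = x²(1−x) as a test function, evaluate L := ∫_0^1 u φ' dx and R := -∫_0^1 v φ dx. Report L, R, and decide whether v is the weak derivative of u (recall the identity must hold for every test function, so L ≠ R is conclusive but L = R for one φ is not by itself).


LHS = -7/60, RHS = -7/60. Yes, v = u' weakly.

u(x) = x**3 + x**2 - x + 1, classical derivative u'(x) = 3*x**2 + 2*x - 1.
φ(x) = x²(1−x), so φ'(x) = x*(2 - 3*x).
Note φ(0) = φ(1) = 0, so the boundary term u·φ vanishes.
LHS = ∫_0^1 u(x) φ'(x) dx = ∫_0^1 (-3*x^5 - x^4 + 5*x^3 - 5*x^2 + 2*x) dx. Term by term:
  ∫_0^1 -3*x^5 dx = -1/2;  ∫_0^1 -x^4 dx = -1/5;  ∫_0^1 5*x^3 dx = 5/4;
  ∫_0^1 -5*x^2 dx = -5/3;  ∫_0^1 2*x dx = 1.
Sum: -1/2 − 1/5 + 5/4 − 5/3 + 1 = -7/60.
So LHS = -7/60.
∫_0^1 v(x) φ(x) dx = ∫_0^1 (-3*x^5 + x^4 + 3*x^3 - x^2) dx. Term by term:
  ∫_0^1 -3*x^5 dx = -1/2;  ∫_0^1 x^4 dx = 1/5;  ∫_0^1 3*x^3 dx = 3/4;
  ∫_0^1 -x^2 dx = -1/3.
Sum: -1/2 + 1/5 + 3/4 − 1/3 = 7/60.
So RHS = -∫_0^1 v(x) φ(x) dx = -7/60.
LHS = RHS, so the identity holds for this test φ.
Moreover u is smooth here and v(x) = u'(x) = 3*x**2 + 2*x - 1 pointwise, so the identity holds for every test function. Hence v is the weak derivative of u.


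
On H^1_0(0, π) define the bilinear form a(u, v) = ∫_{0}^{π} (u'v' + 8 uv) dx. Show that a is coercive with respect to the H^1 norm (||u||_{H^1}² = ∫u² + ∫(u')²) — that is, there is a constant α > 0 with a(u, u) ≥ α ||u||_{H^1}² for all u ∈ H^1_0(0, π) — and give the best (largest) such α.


α = 1

Coercivity of a(·,·) on H^1_0(0, π) means a(u, u) ≥ α ||u||_{H^1}² for every u ∈ H^1_0.
The interval has length L = π, and Poincaré/coercivity depend only on L. Here a(u, u) = ∫(u')² + (8)·∫u².
Here c = 8 ≥ 1, so a(u,u) = ∫(u')² + c∫u² ≥ ∫(u')² + ∫u² = ||u||_{H^1}², i.e. α = 1 works. No larger α is possible: a(u,u) ≥ α||u||_{H^1}² means (1−α)∫(u')² ≥ (α−c)∫u², and for the modes u_n = sin(nπ(x−x₀)/L) (x₀ the left endpoint) one has ∫u_n²/∫(u_n')² = (L/(nπ))² → 0, so a(u_n,u_n)/||u_n||_{H^1}² → 1. Hence the optimal constant is α = 1.
Therefore α = 1.


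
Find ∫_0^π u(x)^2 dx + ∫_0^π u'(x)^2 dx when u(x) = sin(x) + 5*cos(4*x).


||u||_{H^1(0,π)}^2 = -68/3 + 427*π/2

u'(x) = -20*sin(4*x) + cos(x).
Expand u² and (u')² and integrate term by term on (0, π), using: for integers n ≥ 1, ∫_0^π sin²(nx) dx = ∫_0^π cos²(nx) dx = π/2; for n ≠ n', ∫_0^π sin(nx)sin(n'x) dx = ∫_0^π cos(nx)cos(n'x) dx = 0; and by product-to-sum, ∫_0^π sin(nx)cos(n'x) dx = ½∫_0^π [sin((n+n')x) + sin((n−n')x)] dx, which is 0 when n+n' is even and 2n/(n²−n'²) when n+n' is odd (it need not vanish on (0, π)).
  u² squared terms: (5)²·∫cos(4x)² dx = 25·π/2 = 25*π/2;  (1)²·∫sin(x)² dx = 1·π/2 = π/2.
  u² cross terms: 2·(5)·(1)·∫cos(4x)·sin(x) dx = 10·(-2/15) = -4/3.
  So ∫_0^π u² dx = 25*π/2 + π/2 − 4/3 = -4/3 + 13*π.
  (u')² squared terms: (-20)²·∫sin(4x)² dx = 400·π/2 = 200*π;  (1)²·∫cos(x)² dx = 1·π/2 = π/2.
  (u')² cross terms: 2·(-20)·(1)·∫sin(4x)·cos(x) dx = -40·(8/15) = -64/3.
  So ∫_0^π (u')² dx = 200*π + π/2 − 64/3 = -64/3 + 401*π/2.
||u||_{H^1}^2 = (-4/3 + 13*π) + (-64/3 + 401*π/2) = -68/3 + 427*π/2.


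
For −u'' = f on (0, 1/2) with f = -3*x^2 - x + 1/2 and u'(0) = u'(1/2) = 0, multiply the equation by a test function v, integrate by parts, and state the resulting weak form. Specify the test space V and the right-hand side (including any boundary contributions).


V = H^1(0, 1/2) (no boundary constraint on v; u is determined up to an additive constant); weak form: ∫_0^1/2 u'v' dx = ∫_0^1/2 (-3*x^2 - x + 1/2) v dx for all v ∈ V.

Multiply both sides by a test function v and integrate from 0 to 1/2:
  ∫_0^1/2 −u''(x) v(x) dx = ∫_0^1/2 f(x) v(x) dx.
Integrate the LHS by parts once:
  ∫_0^1/2 −u'' v dx = −[u'(x) v(x)]_0^1/2 + ∫_0^1/2 u'(x) v'(x) dx.
Thus ∫_0^1/2 u'(x) v'(x) dx = ∫_0^1/2 f(x) v(x) dx + [u'(x) v(x)]_0^1/2.
Choose V so that boundary terms are either known or forced to vanish.
u has homogeneous Neumann: u'(0) = u'(1/2) = 0. So [u' v]_0^1/2 = 0·v(1/2) − 0·v(0) = 0 for any v; take V = H^1(0, 1/2).
Weak formulation: find u (satisfying any essential BC) such that ∫_0^1/2 u'(x) v'(x) dx = ∫_0^1/2 f v dx for all v ∈ V (homogeneous Neumann, so boundary terms vanish).
Substituting f(x) = -3*x^2 - x + 1/2, the right-hand side is ∫_0^1/2 (-3*x^2 - x + 1/2) v dx.
Compatibility check (pure Neumann): taking v ≡ 1 ∈ V gives 0 = ∫_0^1/2 f dx + (0) − (0), i.e. ∫_0^1/2 f dx must equal u'(0) − u'(1/2) = 0. Indeed ∫_0^1/2 (-3*x^2 - x + 1/2) dx = 0, so the data are compatible. The solution is then unique only up to an additive constant (fix it e.g. by requiring ∫_0^1/2 u dx = 0).


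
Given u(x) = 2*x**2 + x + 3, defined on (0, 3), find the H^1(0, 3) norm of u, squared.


||u||_{H^1}^2 = 3147/5

The H^1 norm (squared) on an interval (0, L) is
  ||u||_{H^1}^2 = ∫_0^L u(x)^2 dx + ∫_0^L u'(x)^2 dx.
Compute u'(x) = 4*x + 1.
Then u(x)^2 = 4*x**4 + 4*x**3 + 13*x**2 + 6*x + 9 and u'(x)^2 = 16*x**2 + 8*x + 1.
Integrate each monomial from 0 to 3 using ∫_0^3 c·x^n dx = c·3^(n+1)/(n+1):
  ∫_0^3 u(x)^2 dx = ∫_0^3 (4*x^4 + 4*x^3 + 13*x^2 + 6*x + 9) dx. Term by term:
    ∫_0^3 4*x^4 dx = 972/5;  ∫_0^3 4*x^3 dx = 81;  ∫_0^3 13*x^2 dx = 117;
    ∫_0^3 6*x dx = 27;  ∫_0^3 9 dx = 27.
  Sum: 972/5 + 81 + 117 + 27 + 27 = 2232/5.
  ∫_0^3 u'(x)^2 dx = ∫_0^3 (16*x^2 + 8*x + 1) dx. Term by term:
    ∫_0^3 16*x^2 dx = 144;  ∫_0^3 8*x dx = 36;  ∫_0^3 1 dx = 3.
  Sum: 144 + 36 + 3 = 183.
Adding: ||u||_{H^1}^2 = 2232/5 + 183 = 3147/5.


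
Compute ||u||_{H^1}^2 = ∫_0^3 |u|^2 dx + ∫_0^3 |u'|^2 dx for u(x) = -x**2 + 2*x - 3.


||u||_{H^1}^2 = 213/5

The H^1 norm (squared) on an interval (0, L) is
  ||u||_{H^1}^2 = ∫_0^L u(x)^2 dx + ∫_0^L u'(x)^2 dx.
Compute u'(x) = 2 - 2*x.
Then u(x)^2 = x**4 - 4*x**3 + 10*x**2 - 12*x + 9 and u'(x)^2 = 4*x**2 - 8*x + 4.
Integrate each monomial from 0 to 3 using ∫_0^3 c·x^n dx = c·3^(n+1)/(n+1):
  ∫_0^3 u(x)^2 dx = ∫_0^3 (x^4 - 4*x^3 + 10*x^2 - 12*x + 9) dx. Term by term:
    ∫_0^3 x^4 dx = 243/5;  ∫_0^3 -4*x^3 dx = -81;  ∫_0^3 10*x^2 dx = 90;
    ∫_0^3 -12*x dx = -54;  ∫_0^3 9 dx = 27.
  Sum: 243/5 − 81 + 90 − 54 + 27 = 153/5.
  ∫_0^3 u'(x)^2 dx = ∫_0^3 (4*x^2 - 8*x + 4) dx. Term by term:
    ∫_0^3 4*x^2 dx = 36;  ∫_0^3 -8*x dx = -36;  ∫_0^3 4 dx = 12.
  Sum: 36 − 36 + 12 = 12.
Adding: ||u||_{H^1}^2 = 153/5 + 12 = 213/5.


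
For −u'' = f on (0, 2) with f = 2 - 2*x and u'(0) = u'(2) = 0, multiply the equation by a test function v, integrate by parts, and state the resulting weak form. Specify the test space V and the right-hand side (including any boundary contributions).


V = H^1(0, 2) (no boundary constraint on v; u is determined up to an additive constant); weak form: ∫_0^2 u'v' dx = ∫_0^2 (2 - 2*x) v dx for all v ∈ V.

Multiply both sides by a test function v and integrate from 0 to 2:
  ∫_0^2 −u''(x) v(x) dx = ∫_0^2 f(x) v(x) dx.
Integrate the LHS by parts once:
  ∫_0^2 −u'' v dx = −[u'(x) v(x)]_0^2 + ∫_0^2 u'(x) v'(x) dx.
Thus ∫_0^2 u'(x) v'(x) dx = ∫_0^2 f(x) v(x) dx + [u'(x) v(x)]_0^2.
Choose V so that boundary terms are either known or forced to vanish.
u has homogeneous Neumann: u'(0) = u'(2) = 0. So [u' v]_0^2 = 0·v(2) − 0·v(0) = 0 for any v; take V = H^1(0, 2).
Weak formulation: find u (satisfying any essential BC) such that ∫_0^2 u'(x) v'(x) dx = ∫_0^2 f v dx for all v ∈ V (homogeneous Neumann, so boundary terms vanish).
Substituting f(x) = 2 - 2*x, the right-hand side is ∫_0^2 (2 - 2*x) v dx.
Compatibility check (pure Neumann): taking v ≡ 1 ∈ V gives 0 = ∫_0^2 f dx + (0) − (0), i.e. ∫_0^2 f dx must equal u'(0) − u'(2) = 0. Indeed ∫_0^2 (2 - 2*x) dx = 0, so the data are compatible. The solution is then unique only up to an additive constant (fix it e.g. by requiring ∫_0^2 u dx = 0).


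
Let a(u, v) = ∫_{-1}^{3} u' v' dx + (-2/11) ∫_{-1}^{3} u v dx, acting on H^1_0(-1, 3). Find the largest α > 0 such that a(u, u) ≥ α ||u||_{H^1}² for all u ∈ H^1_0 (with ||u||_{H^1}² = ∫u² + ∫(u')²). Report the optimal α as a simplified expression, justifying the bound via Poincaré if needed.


α = (-32/11 + π^2)/(π^2 + 16)

Coercivity of a(·,·) on H^1_0(-1, 3) means a(u, u) ≥ α ||u||_{H^1}² for every u ∈ H^1_0.
The interval has length L = 4, and Poincaré/coercivity depend only on L. Here a(u, u) = ∫(u')² + (-2/11)·∫u².
Here c = -2/11 < 0 with |c| < (π/L)² = π^2/16, so coercivity still holds. The condition a(u,u) ≥ α||u||_{H^1}² reads (1−α)∫(u')² ≥ (α−c)∫u². Any admissible α is ≤ 1 (rapidly oscillating u have ∫u²/∫(u')² → 0), and α = 1 would force 0 ≥ (1−c)∫u², impossible since c < 1; so 1−α > 0. By the sharp Poincaré inequality on H^1_0 of an interval of length L, ∫(u')² ≥ (π/L)²∫u² with equality for the first sine mode sin(π(x−x₀)/L) (x₀ the left endpoint), so the inequality holds for all u iff (1−α)(π/L)² ≥ α − c, i.e. α ≤ ((π/L)² + c)/((π/L)² + 1) = (1 + c(L/π)²)/(1 + (L/π)²). (Direct route, valid since c ≤ 0: Poincaré gives c∫u² ≥ c(L/π)²∫(u')², so a(u,u) ≥ (1 + c(L/π)²)∫(u')², while ||u||_{H^1}² ≤ (1 + (L/π)²)∫(u')²; dividing yields the same α.) With (π/L)² = π^2/16 and c = -2/11, the largest admissible constant is α = ((π/L)² + c)/((π/L)² + 1).
Simplifying, α = (-32/11 + π^2)/(π^2 + 16).


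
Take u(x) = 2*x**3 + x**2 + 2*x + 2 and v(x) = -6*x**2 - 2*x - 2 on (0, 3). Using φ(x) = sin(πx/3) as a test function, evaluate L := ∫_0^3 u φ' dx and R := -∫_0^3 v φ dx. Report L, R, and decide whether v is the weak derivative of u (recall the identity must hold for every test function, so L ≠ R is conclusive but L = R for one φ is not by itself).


LHS = -192/π + 648/π^3, RHS = -648/π^3 + 192/π. No, v is not the weak derivative of u.

u(x) = 2*x**3 + x**2 + 2*x + 2, classical derivative u'(x) = 6*x**2 + 2*x + 2.
φ(x) = sin(πx/3), so φ'(x) = π*cos(π*x/3)/3.
Note φ(0) = φ(3) = 0, so the boundary term u·φ vanishes.
LHS = ∫_0^3 u(x) φ'(x) dx = ∫_0^3 (2*π*x^3*cos(π*x/3)/3 + π*x^2*cos(π*x/3)/3 + 2*π*x*cos(π*x/3)/3 + 2*π*cos(π*x/3)/3) dx. Term by term:
  ∫_0^3 2*π*cos(π*x/3)/3 dx = 0;  ∫_0^3 π*x^2*cos(π*x/3)/3 dx = -18/π;  ∫_0^3 2*π*x*cos(π*x/3)/3 dx = -12/π;
  ∫_0^3 2*π*x^3*cos(π*x/3)/3 dx = -162/π + 648/π^3.
Sum: 0 − 18/π − 12/π + -162/π + 648/π^3 = -192/π + 648/π^3.
So LHS = -192/π + 648/π^3.
∫_0^3 v(x) φ(x) dx = ∫_0^3 (-6*x^2*sin(π*x/3) - 2*x*sin(π*x/3) - 2*sin(π*x/3)) dx. Term by term:
  ∫_0^3 -2*sin(π*x/3) dx = -12/π;  ∫_0^3 -6*x^2*sin(π*x/3) dx = -162/π + 648/π^3;  ∫_0^3 -2*x*sin(π*x/3) dx = -18/π.
Sum: -12/π + -162/π + 648/π^3 − 18/π = -192/π + 648/π^3.
So RHS = -∫_0^3 v(x) φ(x) dx = -648/π^3 + 192/π.
LHS − RHS = -384/π + 1296/π^3 ≠ 0, so the identity fails.
(For a valid weak derivative the identity must hold for EVERY test function, in particular this one. The failure shows v is NOT the weak derivative of u.)
Correct weak derivative would be u'(x) = 6*x**2 + 2*x + 2.


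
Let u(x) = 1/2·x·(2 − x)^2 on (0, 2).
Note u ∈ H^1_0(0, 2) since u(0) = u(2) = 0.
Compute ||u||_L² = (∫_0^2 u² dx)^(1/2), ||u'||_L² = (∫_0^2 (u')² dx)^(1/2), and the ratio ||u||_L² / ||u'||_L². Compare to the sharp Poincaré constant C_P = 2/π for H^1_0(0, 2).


||u||_L² / ||u'||_L² = sqrt(14)/7 < C_P = 2/π.

u(x) = 1/2·x·(2 − x)^2, so u'(x) = (x/2 - 1)*(3*x - 2).
u(x) = 1/2·x·(2 − x)^2 vanishes at x = 0 and x = 2, so u ∈ H^1_0(0, 2). Differentiate via the product rule and integrate the resulting polynomials term by term.
  ∫_0^2 u² dx = ∫_0^2 (x^6/4 - 2*x^5 + 6*x^4 - 8*x^3 + 4*x^2) dx. Term by term:
    ∫_0^2 x^6/4 dx = 32/7;  ∫_0^2 -2*x^5 dx = -64/3;  ∫_0^2 6*x^4 dx = 192/5;
    ∫_0^2 -8*x^3 dx = -32;  ∫_0^2 4*x^2 dx = 32/3.
  Sum: 32/7 − 64/3 + 192/5 − 32 + 32/3 = 32/105.
  ∫_0^2 (u')² dx = ∫_0^2 (9*x^4/4 - 12*x^3 + 22*x^2 - 16*x + 4) dx. Term by term:
    ∫_0^2 9*x^4/4 dx = 72/5;  ∫_0^2 -12*x^3 dx = -48;  ∫_0^2 22*x^2 dx = 176/3;
    ∫_0^2 -16*x dx = -32;  ∫_0^2 4 dx = 8.
  Sum: 72/5 − 48 + 176/3 − 32 + 8 = 16/15.
∫_0^2 u² dx = 32/105, so ||u||_L² = 4*sqrt(210)/105.
∫_0^2 (u')² dx = 16/15, so ||u'||_L² = 4*sqrt(15)/15.
Ratio ||u||_L² / ||u'||_L² = sqrt(14)/7.
Sharp Poincaré constant on H^1_0(0, 2) is C_P = L/π = 2/π, achieved by sin(π/2·x).
A polynomial bump cannot attain the sharp Poincaré constant (only the first sine eigenfunction does), so the ratio is strictly less than C_P, consistent with ||u||_L² ≤ C_P ||u'||_L².


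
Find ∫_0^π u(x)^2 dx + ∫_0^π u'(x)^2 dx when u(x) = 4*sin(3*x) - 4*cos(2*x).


||u||_{H^1(0,π)}^2 = -192 + 120*π

u'(x) = 8*sin(2*x) + 12*cos(3*x).
Expand u² and (u')² and integrate term by term on (0, π), using: for integers n ≥ 1, ∫_0^π sin²(nx) dx = ∫_0^π cos²(nx) dx = π/2; for n ≠ n', ∫_0^π sin(nx)sin(n'x) dx = ∫_0^π cos(nx)cos(n'x) dx = 0; and by product-to-sum, ∫_0^π sin(nx)cos(n'x) dx = ½∫_0^π [sin((n+n')x) + sin((n−n')x)] dx, which is 0 when n+n' is even and 2n/(n²−n'²) when n+n' is odd (it need not vanish on (0, π)).
  u² squared terms: (-4)²·∫cos(2x)² dx = 16·π/2 = 8*π;  (4)²·∫sin(3x)² dx = 16·π/2 = 8*π.
  u² cross terms: 2·(-4)·(4)·∫cos(2x)·sin(3x) dx = -32·(6/5) = -192/5.
  So ∫_0^π u² dx = 8*π + 8*π − 192/5 = -192/5 + 16*π.
  (u')² squared terms: (8)²·∫sin(2x)² dx = 64·π/2 = 32*π;  (12)²·∫cos(3x)² dx = 144·π/2 = 72*π.
  (u')² cross terms: 2·(8)·(12)·∫sin(2x)·cos(3x) dx = 192·(-4/5) = -768/5.
  So ∫_0^π (u')² dx = 32*π + 72*π − 768/5 = -768/5 + 104*π.
||u||_{H^1}^2 = (-192/5 + 16*π) + (-768/5 + 104*π) = -192 + 120*π.


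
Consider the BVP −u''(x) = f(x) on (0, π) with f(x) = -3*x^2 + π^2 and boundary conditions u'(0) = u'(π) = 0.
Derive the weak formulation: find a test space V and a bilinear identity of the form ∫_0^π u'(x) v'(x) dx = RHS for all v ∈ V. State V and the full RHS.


V = H^1(0, π) (no boundary constraint on v; u is determined up to an additive constant); weak form: ∫_0^π u'v' dx = ∫_0^π (-3*x^2 + π^2) v dx for all v ∈ V.

Multiply both sides by a test function v and integrate from 0 to π:
  ∫_0^π −u''(x) v(x) dx = ∫_0^π f(x) v(x) dx.
Integrate the LHS by parts once:
  ∫_0^π −u'' v dx = −[u'(x) v(x)]_0^π + ∫_0^π u'(x) v'(x) dx.
Thus ∫_0^π u'(x) v'(x) dx = ∫_0^π f(x) v(x) dx + [u'(x) v(x)]_0^π.
Choose V so that boundary terms are either known or forced to vanish.
u has homogeneous Neumann: u'(0) = u'(π) = 0. So [u' v]_0^π = 0·v(π) − 0·v(0) = 0 for any v; take V = H^1(0, π).
Weak formulation: find u (satisfying any essential BC) such that ∫_0^π u'(x) v'(x) dx = ∫_0^π f v dx for all v ∈ V (homogeneous Neumann, so boundary terms vanish).
Substituting f(x) = -3*x^2 + π^2, the right-hand side is ∫_0^π (-3*x^2 + π^2) v dx.
Compatibility check (pure Neumann): taking v ≡ 1 ∈ V gives 0 = ∫_0^π f dx + (0) − (0), i.e. ∫_0^π f dx must equal u'(0) − u'(π) = 0. Indeed ∫_0^π (-3*x^2 + π^2) dx = 0, so the data are compatible. The solution is then unique only up to an additive constant (fix it e.g. by requiring ∫_0^π u dx = 0).


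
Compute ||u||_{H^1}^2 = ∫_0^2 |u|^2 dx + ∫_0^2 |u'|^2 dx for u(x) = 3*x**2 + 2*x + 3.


||u||_{H^1}^2 = 5374/15

The H^1 norm (squared) on an interval (0, L) is
  ||u||_{H^1}^2 = ∫_0^L u(x)^2 dx + ∫_0^L u'(x)^2 dx.
Compute u'(x) = 6*x + 2.
Then u(x)^2 = 9*x**4 + 12*x**3 + 22*x**2 + 12*x + 9 and u'(x)^2 = 36*x**2 + 24*x + 4.
Integrate each monomial from 0 to 2 using ∫_0^2 c·x^n dx = c·2^(n+1)/(n+1):
  ∫_0^2 u(x)^2 dx = ∫_0^2 (9*x^4 + 12*x^3 + 22*x^2 + 12*x + 9) dx. Term by term:
    ∫_0^2 9*x^4 dx = 288/5;  ∫_0^2 12*x^3 dx = 48;  ∫_0^2 22*x^2 dx = 176/3;
    ∫_0^2 12*x dx = 24;  ∫_0^2 9 dx = 18.
  Sum: 288/5 + 48 + 176/3 + 24 + 18 = 3094/15.
  ∫_0^2 u'(x)^2 dx = ∫_0^2 (36*x^2 + 24*x + 4) dx. Term by term:
    ∫_0^2 36*x^2 dx = 96;  ∫_0^2 24*x dx = 48;  ∫_0^2 4 dx = 8.
  Sum: 96 + 48 + 8 = 152.
Adding: ||u||_{H^1}^2 = 3094/15 + 152 = 5374/15.


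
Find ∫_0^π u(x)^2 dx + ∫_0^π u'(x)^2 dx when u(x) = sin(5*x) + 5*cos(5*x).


||u||_{H^1(0,π)}^2 = 338*π

u'(x) = -25*sin(5*x) + 5*cos(5*x).
Expand u² and (u')² and integrate term by term on (0, π), using: for integers n ≥ 1, ∫_0^π sin²(nx) dx = ∫_0^π cos²(nx) dx = π/2; for n ≠ n', ∫_0^π sin(nx)sin(n'x) dx = ∫_0^π cos(nx)cos(n'x) dx = 0; and by product-to-sum, ∫_0^π sin(nx)cos(n'x) dx = ½∫_0^π [sin((n+n')x) + sin((n−n')x)] dx, which is 0 when n+n' is even and 2n/(n²−n'²) when n+n' is odd (it need not vanish on (0, π)).
  u² squared terms: (5)²·∫cos(5x)² dx = 25·π/2 = 25*π/2;  (1)²·∫sin(5x)² dx = 1·π/2 = π/2.
  u² cross terms: 2·(5)·(1)·∫cos(5x)·sin(5x) dx = 10·(0) = 0.
  So ∫_0^π u² dx = 25*π/2 + π/2 + 0 = 13*π.
  (u')² squared terms: (-25)²·∫sin(5x)² dx = 625·π/2 = 625*π/2;  (5)²·∫cos(5x)² dx = 25·π/2 = 25*π/2.
  (u')² cross terms: 2·(-25)·(5)·∫sin(5x)·cos(5x) dx = -250·(0) = 0.
  So ∫_0^π (u')² dx = 625*π/2 + 25*π/2 + 0 = 325*π.
||u||_{H^1}^2 = (13*π) + (325*π) = 338*π.


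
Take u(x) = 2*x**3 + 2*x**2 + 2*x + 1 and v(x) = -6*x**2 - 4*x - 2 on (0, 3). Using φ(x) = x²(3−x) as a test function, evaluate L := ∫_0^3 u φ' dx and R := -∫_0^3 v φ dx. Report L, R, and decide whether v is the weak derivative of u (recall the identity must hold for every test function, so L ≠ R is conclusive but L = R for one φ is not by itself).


LHS = -2079/10, RHS = 2079/10. No, v is not the weak derivative of u.

u(x) = 2*x**3 + 2*x**2 + 2*x + 1, classical derivative u'(x) = 6*x**2 + 4*x + 2.
φ(x) = x²(3−x), so φ'(x) = 3*x*(2 - x).
Note φ(0) = φ(3) = 0, so the boundary term u·φ vanishes.
LHS = ∫_0^3 u(x) φ'(x) dx = ∫_0^3 (-6*x^5 + 6*x^4 + 6*x^3 + 9*x^2 + 6*x) dx. Term by term:
  ∫_0^3 -6*x^5 dx = -729;  ∫_0^3 6*x^4 dx = 1458/5;  ∫_0^3 6*x^3 dx = 243/2;
  ∫_0^3 9*x^2 dx = 81;  ∫_0^3 6*x dx = 27.
Sum: -729 + 1458/5 + 243/2 + 81 + 27 = -2079/10.
So LHS = -2079/10.
∫_0^3 v(x) φ(x) dx = ∫_0^3 (6*x^5 - 14*x^4 - 10*x^3 - 6*x^2) dx. Term by term:
  ∫_0^3 6*x^5 dx = 729;  ∫_0^3 -14*x^4 dx = -3402/5;  ∫_0^3 -10*x^3 dx = -405/2;
  ∫_0^3 -6*x^2 dx = -54.
Sum: 729 − 3402/5 − 405/2 − 54 = -2079/10.
So RHS = -∫_0^3 v(x) φ(x) dx = 2079/10.
LHS − RHS = -2079/5 ≠ 0, so the identity fails.
(For a valid weak derivative the identity must hold for EVERY test function, in particular this one. The failure shows v is NOT the weak derivative of u.)
Correct weak derivative would be u'(x) = 6*x**2 + 4*x + 2.


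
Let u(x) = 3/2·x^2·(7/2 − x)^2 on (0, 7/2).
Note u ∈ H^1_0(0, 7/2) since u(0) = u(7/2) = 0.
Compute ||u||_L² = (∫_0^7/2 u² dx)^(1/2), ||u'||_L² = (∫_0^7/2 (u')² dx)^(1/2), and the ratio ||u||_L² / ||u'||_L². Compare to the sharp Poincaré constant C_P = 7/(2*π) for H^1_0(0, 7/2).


||u||_L² / ||u'||_L² = 7*sqrt(3)/12 < C_P = 7/(2*π).

u(x) = 3/2·x^2·(7/2 − x)^2, so u'(x) = 3*x*(2*x - 7)*(4*x - 7)/4.
u(x) = 3/2·x^2·(7/2 − x)^2 vanishes at x = 0 and x = 7/2, so u ∈ H^1_0(0, 7/2). Differentiate via the product rule and integrate the resulting polynomials term by term.
  ∫_0^7/2 u² dx = ∫_0^7/2 (9*x^8/4 - 63*x^7/2 + 1323*x^6/8 - 3087*x^5/8 + 21609*x^4/64) dx. Term by term:
    ∫_0^7/2 9*x^8/4 dx = 40353607/2048;  ∫_0^7/2 -63*x^7/2 dx = -363182463/4096;  ∫_0^7/2 1323*x^6/8 dx = 155649627/1024;
    ∫_0^7/2 -3087*x^5/8 dx = -121060821/1024;  ∫_0^7/2 21609*x^4/64 dx = 363182463/10240.
  Sum: 40353607/2048 − 363182463/4096 + 155649627/1024 − 121060821/1024 + 363182463/10240 = 5764801/20480.
  ∫_0^7/2 (u')² dx = ∫_0^7/2 (36*x^6 - 378*x^5 + 5733*x^4/4 - 9261*x^3/4 + 21609*x^2/16) dx. Term by term:
    ∫_0^7/2 36*x^6 dx = 1058841/32;  ∫_0^7/2 -378*x^5 dx = -7411887/64;  ∫_0^7/2 5733*x^4/4 dx = 96354531/640;
    ∫_0^7/2 -9261*x^3/4 dx = -22235661/256;  ∫_0^7/2 21609*x^2/16 dx = 2470629/128.
  Sum: 1058841/32 − 7411887/64 + 96354531/640 − 22235661/256 + 2470629/128 = 352947/1280.
∫_0^7/2 u² dx = 5764801/20480, so ||u||_L² = 2401*sqrt(5)/320.
∫_0^7/2 (u')² dx = 352947/1280, so ||u'||_L² = 343*sqrt(15)/80.
Ratio ||u||_L² / ||u'||_L² = 7*sqrt(3)/12.
Sharp Poincaré constant on H^1_0(0, 7/2) is C_P = L/π = 7/(2*π), achieved by sin(2*π/7·x).
A polynomial bump cannot attain the sharp Poincaré constant (only the first sine eigenfunction does), so the ratio is strictly less than C_P, consistent with ||u||_L² ≤ C_P ||u'||_L².
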